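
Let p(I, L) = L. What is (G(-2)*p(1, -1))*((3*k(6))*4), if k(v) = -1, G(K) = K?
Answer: -24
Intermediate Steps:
(G(-2)*p(1, -1))*((3*k(6))*4) = (-2*(-1))*((3*(-1))*4) = 2*(-3*4) = 2*(-12) = -24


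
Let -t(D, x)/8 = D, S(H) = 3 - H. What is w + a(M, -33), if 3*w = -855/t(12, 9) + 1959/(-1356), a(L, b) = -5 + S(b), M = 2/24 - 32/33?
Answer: 363269/10848 ≈ 33.487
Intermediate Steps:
t(D, x) = -8*D
M = -39/44 (M = 2*(1/24) - 32*1/33 = 1/12 - 32/33 = -39/44 ≈ -0.88636)
a(L, b) = -2 - b (a(L, b) = -5 + (3 - b) = -2 - b)
w = 26981/10848 (w = (-855/((-8*12)) + 1959/(-1356))/3 = (-855/(-96) + 1959*(-1/1356))/3 = (-855*(-1/96) - 653/452)/3 = (285/32 - 653/452)/3 = (⅓)*(26981/3616) = 26981/10848 ≈ 2.4872)
w + a(M, -33) = 26981/10848 + (-2 - 1*(-33)) = 26981/10848 + (-2 + 33) = 26981/10848 + 31 = 363269/10848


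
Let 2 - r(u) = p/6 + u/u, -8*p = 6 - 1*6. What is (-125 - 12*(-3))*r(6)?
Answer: -89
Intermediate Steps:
p = 0 (p = -(6 - 1*6)/8 = -(6 - 6)/8 = -⅛*0 = 0)
r(u) = 1 (r(u) = 2 - (0/6 + u/u) = 2 - (0*(⅙) + 1) = 2 - (0 + 1) = 2 - 1*1 = 2 - 1 = 1)
(-125 - 12*(-3))*r(6) = (-125 - 12*(-3))*1 = (-125 + 36)*1 = -89*1 = -89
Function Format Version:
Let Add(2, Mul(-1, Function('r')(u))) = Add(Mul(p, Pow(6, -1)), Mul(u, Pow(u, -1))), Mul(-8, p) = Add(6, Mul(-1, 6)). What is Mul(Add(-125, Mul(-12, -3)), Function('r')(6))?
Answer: -89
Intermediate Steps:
p = 0 (p = Mul(Rational(-1, 8), Add(6, Mul(-1, 6))) = Mul(Rational(-1, 8), Add(6, -6)) = Mul(Rational(-1, 8), 0) = 0)
Function('r')(u) = 1 (Function('r')(u) = Add(2, Mul(-1, Add(Mul(0, Pow(6, -1)), Mul(u, Pow(u, -1))))) = Add(2, Mul(-1, Add(Mul(0, Rational(1, 6)), 1))) = Add(2, Mul(-1, Add(0, 1))) = Add(2, Mul(-1, 1)) = Add(2, -1) = 1)
Mul(Add(-125, Mul(-12, -3)), Function('r')(6)) = Mul(Add(-125, Mul(-12, -3)), 1) = Mul(Add(-125, 36), 1) = Mul(-89, 1) = -89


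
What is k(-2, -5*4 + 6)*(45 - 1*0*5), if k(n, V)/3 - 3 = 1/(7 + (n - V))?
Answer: 7830/19 ≈ 412.11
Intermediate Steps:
k(n, V) = 9 + 3/(7 + n - V) (k(n, V) = 9 + 3/(7 + (n - V)) = 9 + 3/(7 + n - V))
k(-2, -5*4 + 6)*(45 - 1*0*5) = (3*(22 - 3*(-5*4 + 6) + 3*(-2))/(7 - 2 - (-5*4 + 6)))*(45 - 1*0*5) = (3*(22 - 3*(-20 + 6) - 6)/(7 - 2 - (-20 + 6)))*(45 + 0*5) = (3*(22 - 3*(-14) - 6)/(7 - 2 - 1*(-14)))*(45 + 0) = (3*(22 + 42 - 6)/(7 - 2 + 14))*45 = (3*58/19)*45 = (3*(1/19)*58)*45 = (174/19)*45 = 7830/19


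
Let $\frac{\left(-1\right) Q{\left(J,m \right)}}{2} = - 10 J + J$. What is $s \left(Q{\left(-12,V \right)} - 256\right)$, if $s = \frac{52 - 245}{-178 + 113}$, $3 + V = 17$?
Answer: $- \frac{91096}{65} \approx -1401.5$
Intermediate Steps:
$V = 14$ ($V = -3 + 17 = 14$)
$s = \frac{193}{65}$ ($s = - \frac{193}{-65} = \left(-193\right) \left(- \frac{1}{65}\right) = \frac{193}{65} \approx 2.9692$)
$Q{\left(J,m \right)} = 18 J$ ($Q{\left(J,m \right)} = - 2 \left(- 10 J + J\right) = - 2 \left(- 9 J\right) = 18 J$)
$s \left(Q{\left(-12,V \right)} - 256\right) = \frac{193 \left(18 \left(-12\right) - 256\right)}{65} = \frac{193 \left(-216 - 256\right)}{65} = \frac{193}{65} \left(-472\right) = - \frac{91096}{65}$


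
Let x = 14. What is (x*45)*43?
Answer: 27090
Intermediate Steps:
(x*45)*43 = (14*45)*43 = 630*43 = 27090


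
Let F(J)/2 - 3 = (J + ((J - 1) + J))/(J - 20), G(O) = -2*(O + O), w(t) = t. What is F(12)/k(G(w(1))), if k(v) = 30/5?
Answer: -11/24 ≈ -0.45833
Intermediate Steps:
G(O) = -4*O
k(v) = 6 (k(v) = 30*(1/5) = 6)
F(J) = 6 + 2*(-1 + 3*J)/(-20 + J) (F(J) = 6 + 2*((J + ((J - 1) + J))/(J - 20)) = 6 + 2*((J + ((-1 + J) + J))/(-20 + J)) = 6 + 2*((J + (-1 + 2*J))/(-20 + J)) = 6 + 2*((-1 + 3*J)/(-20 + J)) = 6 + 2*(-1 + 3*J)/(-20 + J))
F(12)/k(G(w(1))) = (2*(-61 + 6*12)/(-20 + 12))/6 = (2*(-61 + 72)/(-8))*(1/6) = (2*(-1/8)*11)*(1/6) = -11/4*1/6 = -11/24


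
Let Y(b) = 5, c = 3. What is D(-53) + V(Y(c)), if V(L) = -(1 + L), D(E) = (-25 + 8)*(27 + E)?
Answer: 436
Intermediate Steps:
D(E) = -459 - 17*E (D(E) = -17*(27 + E) = -459 - 17*E)
V(L) = -1 - L
D(-53) + V(Y(c)) = (-459 - 17*(-53)) + (-1 - 1*5) = (-459 + 901) + (-1 - 5) = 442 - 6 = 436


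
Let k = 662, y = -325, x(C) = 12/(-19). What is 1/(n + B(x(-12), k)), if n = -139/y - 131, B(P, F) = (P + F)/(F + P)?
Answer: -325/42111 ≈ -0.0077177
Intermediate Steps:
x(C) = -12/19 (x(C) = 12*(-1/19) = -12/19)
B(P, F) = 1 (B(P, F) = (F + P)/(F + P) = 1)
n = -42436/325 (n = -139/(-325) - 131 = -1/325*(-139) - 131 = 139/325 - 131 = -42436/325 ≈ -130.57)
1/(n + B(x(-12), k)) = 1/(-42436/325 + 1) = 1/(-42111/325) = -325/42111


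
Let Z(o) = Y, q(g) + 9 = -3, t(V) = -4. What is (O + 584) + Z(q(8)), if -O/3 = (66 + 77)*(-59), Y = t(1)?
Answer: 25891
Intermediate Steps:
Y = -4
q(g) = -12 (q(g) = -9 - 3 = -12)
O = 25311 (O = -3*(66 + 77)*(-59) = -429*(-59) = -3*(-8437) = 25311)
Z(o) = -4
(O + 584) + Z(q(8)) = (25311 + 584) - 4 = 25895 - 4 = 25891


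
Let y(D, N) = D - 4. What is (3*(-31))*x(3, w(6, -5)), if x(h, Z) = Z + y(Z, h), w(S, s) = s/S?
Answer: 527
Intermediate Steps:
y(D, N) = -4 + D
x(h, Z) = -4 + 2*Z (x(h, Z) = Z + (-4 + Z) = -4 + 2*Z)
(3*(-31))*x(3, w(6, -5)) = (3*(-31))*(-4 + 2*(-5/6)) = -93*(-4 + 2*(-5*⅙)) = -93*(-4 + 2*(-⅚)) = -93*(-4 - 5/3) = -93*(-17/3) = 527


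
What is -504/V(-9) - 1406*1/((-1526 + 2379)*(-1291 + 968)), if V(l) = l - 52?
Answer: 7313018/884561 ≈ 8.2674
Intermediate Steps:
V(l) = -52 + l
-504/V(-9) - 1406*1/((-1526 + 2379)*(-1291 + 968)) = -504/(-52 - 9) - 1406*1/((-1526 + 2379)*(-1291 + 968)) = -504/(-61) - 1406/((-323*853)) = -504*(-1/61) - 1406/(-275519) = 504/61 - 1406*(-1/275519) = 504/61 + 74/14501 = 7313018/884561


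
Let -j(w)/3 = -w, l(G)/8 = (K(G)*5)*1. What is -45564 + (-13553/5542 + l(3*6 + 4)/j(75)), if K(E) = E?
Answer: -11362840453/249390 ≈ -45563.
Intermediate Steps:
l(G) = 40*G (l(G) = 8*((G*5)*1) = 8*((5*G)*1) = 8*(5*G) = 40*G)
j(w) = 3*w (j(w) = -(-3)*w = 3*w)
-45564 + (-13553/5542 + l(3*6 + 4)/j(75)) = -45564 + (-13553/5542 + (40*(3*6 + 4))/((3*75))) = -45564 + (-13553*1/5542 + (40*(18 + 4))/225) = -45564 + (-13553/5542 + (40*22)*(1/225)) = -45564 + (-13553/5542 + 880*(1/225)) = -45564 + (-13553/5542 + 176/45) = -45564 + 365507/249390 = -11362840453/249390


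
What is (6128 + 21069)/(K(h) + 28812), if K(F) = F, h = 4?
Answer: 27197/28816 ≈ 0.94382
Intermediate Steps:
(6128 + 21069)/(K(h) + 28812) = (6128 + 21069)/(4 + 28812) = 27197/28816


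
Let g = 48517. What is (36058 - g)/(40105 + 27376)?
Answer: -12459/67481 ≈ -0.18463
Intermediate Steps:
(36058 - g)/(40105 + 27376) = (36058 - 1*48517)/(40105 + 27376) = (36058 - 48517)/67481 = -12459*1/67481 = -12459/67481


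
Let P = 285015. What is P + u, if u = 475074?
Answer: 760089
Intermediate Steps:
P + u = 285015 + 475074 = 760089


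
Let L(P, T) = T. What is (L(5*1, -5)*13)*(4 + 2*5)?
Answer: -910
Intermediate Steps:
(L(5*1, -5)*13)*(4 + 2*5) = (-5*13)*(4 + 2*5) = -65*(4 + 10) = -65*14 = -910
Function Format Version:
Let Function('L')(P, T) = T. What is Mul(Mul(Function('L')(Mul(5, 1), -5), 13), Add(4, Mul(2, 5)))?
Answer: -910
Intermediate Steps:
Mul(Mul(Function('L')(Mul(5, 1), -5), 13), Add(4, Mul(2, 5))) = Mul(Mul(-5, 13), Add(4, Mul(2, 5))) = Mul(-65, Add(4, 10)) = Mul(-65, 14) = -910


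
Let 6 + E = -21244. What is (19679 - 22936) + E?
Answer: -24507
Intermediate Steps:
E = -21250 (E = -6 - 21244 = -21250)
(19679 - 22936) + E = (19679 - 22936) - 21250 = -3257 - 21250 = -24507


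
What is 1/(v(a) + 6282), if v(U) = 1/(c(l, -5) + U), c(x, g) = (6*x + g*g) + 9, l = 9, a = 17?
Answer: 105/659611 ≈ 0.00015918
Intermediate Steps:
c(x, g) = 9 + g² + 6*x (c(x, g) = (6*x + g²) + 9 = (g² + 6*x) + 9 = 9 + g² + 6*x)
v(U) = 1/(88 + U) (v(U) = 1/((9 + (-5)² + 6*9) + U) = 1/((9 + 25 + 54) + U) = 1/(88 + U))
1/(v(a) + 6282) = 1/(1/(88 + 17) + 6282) = 1/(1/105 + 6282) = 1/(659611/105) = 105/659611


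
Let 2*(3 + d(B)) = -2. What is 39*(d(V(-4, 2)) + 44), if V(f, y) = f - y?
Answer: 1560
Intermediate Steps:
d(B) = -4 (d(B) = -3 + (½)*(-2) = -3 - 1 = -4)
39*(d(V(-4, 2)) + 44) = 39*(-4 + 44) = 39*40 = 1560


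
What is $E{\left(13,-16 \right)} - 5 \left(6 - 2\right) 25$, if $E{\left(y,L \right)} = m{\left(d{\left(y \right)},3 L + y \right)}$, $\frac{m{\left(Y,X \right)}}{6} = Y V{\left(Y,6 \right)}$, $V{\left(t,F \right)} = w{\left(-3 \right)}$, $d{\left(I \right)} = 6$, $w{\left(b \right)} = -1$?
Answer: $18000$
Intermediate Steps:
$V{\left(t,F \right)} = -1$
$m{\left(Y,X \right)} = - 6 Y$ ($m{\left(Y,X \right)} = 6 Y \left(-1\right) = 6 \left(- Y\right) = - 6 Y$)
$E{\left(y,L \right)} = -36$ ($E{\left(y,L \right)} = \left(-6\right) 6 = -36$)
$E{\left(13,-16 \right)} - 5 \left(6 - 2\right) 25 = - 36 - 5 \left(6 - 2\right) 25 = - 36 \left(-5\right) 4 \cdot 25 = - 36 \left(\left(-20\right) 25\right) = \left(-36\right) \left(-500\right) = 18000$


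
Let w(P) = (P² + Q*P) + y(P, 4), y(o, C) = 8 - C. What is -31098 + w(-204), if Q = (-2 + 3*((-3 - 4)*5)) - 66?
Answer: 45814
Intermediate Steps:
Q = -173 (Q = (-2 + 3*(-7*5)) - 66 = (-2 + 3*(-35)) - 66 = (-2 - 105) - 66 = -107 - 66 = -173)
w(P) = 4 + P² - 173*P (w(P) = (P² - 173*P) + (8 - 1*4) = (P² - 173*P) + (8 - 4) = (P² - 173*P) + 4 = 4 + P² - 173*P)
-31098 + w(-204) = -31098 + (4 + (-204)² - 173*(-204)) = -31098 + (4 + 41616 + 35292) = -31098 + 76912 = 45814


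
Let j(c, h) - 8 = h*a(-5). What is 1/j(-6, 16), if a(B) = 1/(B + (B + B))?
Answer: 15/104 ≈ 0.14423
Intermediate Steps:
a(B) = 1/(3*B) (a(B) = 1/(B + 2*B) = 1/(3*B))
j(c, h) = 8 - h/15 (j(c, h) = 8 + h*((⅓)/(-5)) = 8 + h*((⅓)*(-⅕)) = 8 + h*(-1/15) = 8 - h/15)
1/j(-6, 16) = 1/(8 - 1/15*16) = 1/(8 - 16/15) = 1/(104/15) = 15/104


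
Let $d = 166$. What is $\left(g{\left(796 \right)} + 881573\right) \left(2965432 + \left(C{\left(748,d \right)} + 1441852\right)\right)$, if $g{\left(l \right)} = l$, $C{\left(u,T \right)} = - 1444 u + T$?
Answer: $2935939903722$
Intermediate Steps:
$C{\left(u,T \right)} = T - 1444 u$
$\left(g{\left(796 \right)} + 881573\right) \left(2965432 + \left(C{\left(748,d \right)} + 1441852\right)\right) = \left(796 + 881573\right) \left(2965432 + \left(\left(166 - 1080112\right) + 1441852\right)\right) = 882369 \left(2965432 + \left(\left(166 - 1080112\right) + 1441852\right)\right) = 882369 \left(2965432 + \left(-1079946 + 1441852\right)\right) = 882369 \left(2965432 + 361906\right) = 882369 \cdot 3327338 = 2935939903722$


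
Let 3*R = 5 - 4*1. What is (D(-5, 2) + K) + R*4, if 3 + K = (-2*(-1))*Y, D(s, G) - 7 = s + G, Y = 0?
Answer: 7/3 ≈ 2.3333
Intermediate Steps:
D(s, G) = 7 + G + s (D(s, G) = 7 + (s + G) = 7 + (G + s) = 7 + G + s)
R = ⅓ (R = (5 - 4*1)/3 = (5 - 4)/3 = (⅓)*1 = ⅓ ≈ 0.33333)
K = -3 (K = -3 - 2*(-1)*0 = -3 + 2*0 = -3 + 0 = -3)
(D(-5, 2) + K) + R*4 = ((7 + 2 - 5) - 3) + (⅓)*4 = (4 - 3) + 4/3 = 1 + 4/3 = 7/3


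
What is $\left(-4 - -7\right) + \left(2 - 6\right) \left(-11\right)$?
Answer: $47$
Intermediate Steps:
$\left(-4 - -7\right) + \left(2 - 6\right) \left(-11\right) = \left(-4 + 7\right) + \left(2 - 6\right) \left(-11\right) = 3 - -44 = 3 + 44 = 47$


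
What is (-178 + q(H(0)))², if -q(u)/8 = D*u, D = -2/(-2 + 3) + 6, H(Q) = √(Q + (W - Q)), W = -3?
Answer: 28612 + 11392*I*√3 ≈ 28612.0 + 19732.0*I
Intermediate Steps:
H(Q) = I*√3 (H(Q) = √(Q + (-3 - Q)) = √(-3) = I*√3)
D = 4 (D = -2/1 + 6 = -2*1 + 6 = -2 + 6 = 4)
q(u) = -32*u
(-178 + q(H(0)))² = (-178 - 32*I*√3)²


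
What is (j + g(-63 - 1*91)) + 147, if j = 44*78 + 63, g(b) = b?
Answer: 3488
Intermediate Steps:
j = 3495 (j = 3432 + 63 = 3495)
(j + g(-63 - 1*91)) + 147 = (3495 + (-63 - 1*91)) + 147 = (3495 + (-63 - 91)) + 147 = (3495 - 154) + 147 = 3341 + 147 = 3488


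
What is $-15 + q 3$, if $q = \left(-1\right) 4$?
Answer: $-27$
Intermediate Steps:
$q = -4$
$-15 + q 3 = -15 - 12 = -27$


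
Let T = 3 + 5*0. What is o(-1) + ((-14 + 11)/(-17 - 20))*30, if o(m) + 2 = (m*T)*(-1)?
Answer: 127/37 ≈ 3.4324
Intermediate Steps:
T = 3 (T = 3 + 0 = 3)
o(m) = -2 - 3*m (o(m) = -2 + (m*3)*(-1) = -2 + (3*m)*(-1) = -2 - 3*m)
o(-1) + ((-14 + 11)/(-17 - 20))*30 = (-2 - 3*(-1)) + ((-14 + 11)/(-17 - 20))*30 = (-2 + 3) - 3/(-37)*30 = 1 - 3*(-1/37)*30 = 1 + (3/37)*30 = 1 + 90/37 = 127/37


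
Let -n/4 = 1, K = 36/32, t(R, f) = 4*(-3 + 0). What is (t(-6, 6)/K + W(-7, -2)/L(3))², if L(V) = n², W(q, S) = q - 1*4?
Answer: 297025/2304 ≈ 128.92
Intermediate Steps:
t(R, f) = -12 (t(R, f) = 4*(-3) = -12)
W(q, S) = -4 + q (W(q, S) = q - 4 = -4 + q)
K = 9/8 (K = 36*(1/32) = 9/8 ≈ 1.1250)
n = -4 (n = -4*1 = -4)
L(V) = 16 (L(V) = (-4)² = 16)
(t(-6, 6)/K + W(-7, -2)/L(3))² = (-12/9/8 + (-4 - 7)/16)² = (-12*8/9 - 11*1/16)² = (-32/3 - 11/16)² = (-545/48)² = 297025/2304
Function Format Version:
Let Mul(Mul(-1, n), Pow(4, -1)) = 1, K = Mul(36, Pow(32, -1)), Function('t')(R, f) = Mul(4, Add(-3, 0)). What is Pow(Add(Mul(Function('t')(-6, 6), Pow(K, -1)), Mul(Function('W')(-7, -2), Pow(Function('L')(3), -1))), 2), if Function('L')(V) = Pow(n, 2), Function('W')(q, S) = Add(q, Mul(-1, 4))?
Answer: Rational(297025, 2304) ≈ 128.92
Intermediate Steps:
Function('t')(R, f) = -12 (Function('t')(R, f) = Mul(4, -3) = -12)
Function('W')(q, S) = Add(-4, q) (Function('W')(q, S) = Add(q, -4) = Add(-4, q))
K = Rational(9, 8) (K = Mul(36, Rational(1, 32)) = Rational(9, 8) ≈ 1.1250)
n = -4 (n = Mul(-4, 1) = -4)
Function('L')(V) = 16 (Function('L')(V) = Pow(-4, 2) = 16)
Pow(Add(Mul(Function('t')(-6, 6), Pow(K, -1)), Mul(Function('W')(-7, -2), Pow(Function('L')(3), -1))), 2) = Pow(Add(Mul(-12, Pow(Rational(9, 8), -1)), Mul(Add(-4, -7), Pow(16, -1))), 2) = Pow(Add(Mul(-12, Rational(8, 9)), Mul(-11, Rational(1, 16))), 2) = Pow(Add(Rational(-32, 3), Rational(-11, 16)), 2) = Pow(Rational(-545, 48), 2) = Rational(297025, 2304)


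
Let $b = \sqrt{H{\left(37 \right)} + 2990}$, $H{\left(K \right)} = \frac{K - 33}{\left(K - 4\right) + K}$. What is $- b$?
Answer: $- \frac{18 \sqrt{11305}}{35} \approx -54.681$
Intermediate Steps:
$H{\left(K \right)} = \frac{-33 + K}{-4 + 2 K}$ ($H{\left(K \right)} = \frac{-33 + K}{\left(-4 + K\right) + K} = \frac{-33 + K}{-4 + 2 K}$)
$b = \frac{18 \sqrt{11305}}{35}$ ($b = \sqrt{\frac{-33 + 37}{2 \left(-2 + 37\right)} + 2990} = \sqrt{\frac{1}{2} \cdot \frac{1}{35} \cdot 4 + 2990} = \sqrt{\frac{2}{35} + 2990} = \sqrt{\frac{104652}{35}} = \frac{18 \sqrt{11305}}{35} \approx 54.681$)
$- b = - \frac{18 \sqrt{11305}}{35}$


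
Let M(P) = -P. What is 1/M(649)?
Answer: -1/649 ≈ -0.0015408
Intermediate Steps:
1/M(649) = 1/(-1*649) = 1/(-649) = -1/649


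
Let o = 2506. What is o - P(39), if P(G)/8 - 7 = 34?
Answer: 2178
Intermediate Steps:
P(G) = 328 (P(G) = 56 + 8*34 = 56 + 272 = 328)
o - P(39) = 2506 - 1*328 = 2506 - 328 = 2178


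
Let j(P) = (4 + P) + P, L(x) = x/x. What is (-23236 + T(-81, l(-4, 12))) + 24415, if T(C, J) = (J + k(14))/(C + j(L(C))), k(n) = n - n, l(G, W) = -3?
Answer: 29476/25 ≈ 1179.0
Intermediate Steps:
k(n) = 0
L(x) = 1
j(P) = 4 + 2*P
T(C, J) = J/(6 + C) (T(C, J) = (J + 0)/(C + (4 + 2*1)) = J/(C + (4 + 2)) = J/(C + 6) = J/(6 + C))
(-23236 + T(-81, l(-4, 12))) + 24415 = (-23236 - 3/(6 - 81)) + 24415 = (-23236 - 3/(-75)) + 24415 = (-23236 - 3*(-1/75)) + 24415 = (-23236 + 1/25) + 24415 = -580899/25 + 24415 = 29476/25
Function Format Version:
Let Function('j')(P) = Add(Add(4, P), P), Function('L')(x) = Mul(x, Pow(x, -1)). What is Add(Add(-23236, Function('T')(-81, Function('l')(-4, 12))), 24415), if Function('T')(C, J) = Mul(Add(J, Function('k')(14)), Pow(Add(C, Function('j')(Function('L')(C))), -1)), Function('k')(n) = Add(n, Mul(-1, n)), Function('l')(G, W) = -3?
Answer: Rational(29476, 25) ≈ 1179.0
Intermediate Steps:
Function('k')(n) = 0
Function('L')(x) = 1
Function('j')(P) = Add(4, Mul(2, P))
Function('T')(C, J) = Mul(J, Pow(Add(6, C), -1)) (Function('T')(C, J) = Mul(Add(J, 0), Pow(Add(C, Add(4, Mul(2, 1))), -1)) = Mul(J, Pow(Add(C, Add(4, 2)), -1)) = Mul(J, Pow(Add(C, 6), -1)) = Mul(J, Pow(Add(6, C), -1)))
Add(Add(-23236, Function('T')(-81, Function('l')(-4, 12))), 24415) = Add(Add(-23236, Mul(-3, Pow(Add(6, -81), -1))), 24415) = Add(Add(-23236, Mul(-3, Pow(-75, -1))), 24415) = Add(Add(-23236, Mul(-3, Rational(-1, 75))), 24415) = Add(Add(-23236, Rational(1, 25)), 24415) = Add(Rational(-580899, 25), 24415) = Rational(29476, 25)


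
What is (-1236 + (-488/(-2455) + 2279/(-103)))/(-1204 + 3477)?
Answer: -318085821/574762145 ≈ -0.55342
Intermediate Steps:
(-1236 + (-488/(-2455) + 2279/(-103)))/(-1204 + 3477) = (-1236 + (-488*(-1/2455) + 2279*(-1/103)))/2273 = (-1236 + (488/2455 - 2279/103))*(1/2273) = (-1236 - 5544681/252865)*(1/2273) = -318085821/252865*1/2273 = -318085821/574762145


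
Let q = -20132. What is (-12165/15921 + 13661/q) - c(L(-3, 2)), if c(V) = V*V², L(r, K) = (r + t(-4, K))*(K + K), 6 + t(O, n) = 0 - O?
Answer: 1188553627/148596 ≈ 7998.6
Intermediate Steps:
t(O, n) = -6 - O (t(O, n) = -6 + (0 - O) = -6 - O)
L(r, K) = 2*K*(-2 + r) (L(r, K) = (r + (-6 - 1*(-4)))*(K + K) = (r + (-6 + 4))*(2*K) = (r - 2)*(2*K) = (-2 + r)*(2*K) = 2*K*(-2 + r))
c(V) = V³
(-12165/15921 + 13661/q) - c(L(-3, 2)) = (-12165/15921 + 13661/(-20132)) - (2*2*(-2 - 3))³ = (-12165*1/15921 + 13661*(-1/20132)) - (2*2*(-5))³ = (-4055/5307 - 19/28) - 1*(-20)³ = -214373/148596 - 1*(-8000) = -214373/148596 + 8000 = 1188553627/148596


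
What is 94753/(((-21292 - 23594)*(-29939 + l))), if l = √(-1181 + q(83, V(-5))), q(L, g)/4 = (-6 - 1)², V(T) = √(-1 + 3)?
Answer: 2836810067/40233328473516 + 94753*I*√985/40233328473516 ≈ 7.0509e-5 + 7.3914e-8*I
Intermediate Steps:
V(T) = √2
q(L, g) = 196 (q(L, g) = 4*(-6 - 1)² = 4*(-7)² = 4*49 = 196)
l = I*√985 (l = √(-1181 + 196) = √(-985) = I*√985 ≈ 31.385*I)
94753/(((-21292 - 23594)*(-29939 + l))) = 94753/(((-21292 - 23594)*(-29939 + I*√985))) = 94753/((-44886*(-29939 + I*√985))) = 94753/(1343841954 - 44886*I*√985)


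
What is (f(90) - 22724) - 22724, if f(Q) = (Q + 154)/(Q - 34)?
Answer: -636211/14 ≈ -45444.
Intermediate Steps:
f(Q) = (154 + Q)/(-34 + Q)
(f(90) - 22724) - 22724 = ((154 + 90)/(-34 + 90) - 22724) - 22724 = (244/56 - 22724) - 22724 = ((1/56)*244 - 22724) - 22724 = (61/14 - 22724) - 22724 = -318075/14 - 22724 = -636211/14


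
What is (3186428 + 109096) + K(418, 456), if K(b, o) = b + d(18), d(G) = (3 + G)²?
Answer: 3296383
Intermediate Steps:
K(b, o) = 441 + b (K(b, o) = b + (3 + 18)² = b + 21² = b + 441 = 441 + b)
(3186428 + 109096) + K(418, 456) = (3186428 + 109096) + (441 + 418) = 3295524 + 859 = 3296383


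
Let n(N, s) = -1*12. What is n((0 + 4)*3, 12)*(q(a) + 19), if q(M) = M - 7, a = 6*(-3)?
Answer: 72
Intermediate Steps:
a = -18
q(M) = -7 + M
n(N, s) = -12
n((0 + 4)*3, 12)*(q(a) + 19) = -12*((-7 - 18) + 19) = -12*(-25 + 19) = -12*(-6) = 72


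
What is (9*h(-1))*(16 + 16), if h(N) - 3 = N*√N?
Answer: 864 - 288*I ≈ 864.0 - 288.0*I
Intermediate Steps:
h(N) = 3 + N^(3/2) (h(N) = 3 + N*√N = 3 + N^(3/2))
(9*h(-1))*(16 + 16) = (9*(3 + (-1)^(3/2)))*(16 + 16) = (9*(3 - I))*32 = (27 - 9*I)*32 = 864 - 288*I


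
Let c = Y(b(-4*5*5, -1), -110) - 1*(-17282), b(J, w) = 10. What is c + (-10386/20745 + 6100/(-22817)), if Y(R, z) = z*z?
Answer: 1545252570352/52593185 ≈ 29381.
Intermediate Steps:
Y(R, z) = z²
c = 29382 (c = (-110)² - 1*(-17282) = 12100 + 17282 = 29382)
c + (-10386/20745 + 6100/(-22817)) = 29382 + (-10386/20745 + 6100/(-22817)) = 29382 + (-10386*1/20745 + 6100*(-1/22817)) = 29382 + (-1154/2305 - 6100/22817) = 29382 - 40391318/52593185 = 1545252570352/52593185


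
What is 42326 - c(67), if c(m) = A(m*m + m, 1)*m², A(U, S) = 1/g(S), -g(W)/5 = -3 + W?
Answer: 418771/10 ≈ 41877.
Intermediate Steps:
g(W) = 15 - 5*W (g(W) = -5*(-3 + W) = 15 - 5*W)
A(U, S) = 1/(15 - 5*S)
c(m) = m²/10 (c(m) = (-1/(-15 + 5*1))*m² = (-1/(-15 + 5))*m² = (-1/(-10))*m² = (-1*(-⅒))*m² = m²/10)
42326 - c(67) = 42326 - 67²/10 = 42326 - 4489/10 = 418771/10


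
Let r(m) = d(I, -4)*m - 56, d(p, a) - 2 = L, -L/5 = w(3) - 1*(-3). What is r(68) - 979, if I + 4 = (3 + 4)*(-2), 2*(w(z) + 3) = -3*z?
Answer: 631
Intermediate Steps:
w(z) = -3 - 3*z/2 (w(z) = -3 + (-3*z)/2 = -3 - 3*z/2)
I = -18 (I = -4 + (3 + 4)*(-2) = -4 + 7*(-2) = -4 - 14 = -18)
L = 45/2 (L = -5*((-3 - 3/2*3) - 1*(-3)) = -5*((-3 - 9/2) + 3) = -5*(-15/2 + 3) = -5*(-9/2) = 45/2 ≈ 22.500)
d(p, a) = 49/2 (d(p, a) = 2 + 45/2 = 49/2)
r(m) = -56 + 49*m/2 (r(m) = 49*m/2 - 56 = -56 + 49*m/2)
r(68) - 979 = (-56 + (49/2)*68) - 979 = (-56 + 1666) - 979 = 1610 - 979 = 631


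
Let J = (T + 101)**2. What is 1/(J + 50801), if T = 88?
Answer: 1/86522 ≈ 1.1558e-5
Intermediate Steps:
J = 35721 (J = (88 + 101)**2 = 189**2 = 35721)
1/(J + 50801) = 1/(35721 + 50801) = 1/86522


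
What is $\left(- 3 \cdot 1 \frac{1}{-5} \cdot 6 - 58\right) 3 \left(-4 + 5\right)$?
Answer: $- \frac{816}{5} \approx -163.2$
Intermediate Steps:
$\left(- 3 \cdot 1 \frac{1}{-5} \cdot 6 - 58\right) 3 \left(-4 + 5\right) = \left(- 3 \cdot 1 \left(- \frac{1}{5}\right) 6 - 58\right) 3 \cdot 1 = \left(\left(-3\right) \left(- \frac{1}{5}\right) 6 - 58\right) 3 = \left(\frac{3}{5} \cdot 6 - 58\right) 3 = \left(\frac{18}{5} - 58\right) 3 = \left(- \frac{272}{5}\right) 3 = - \frac{816}{5}$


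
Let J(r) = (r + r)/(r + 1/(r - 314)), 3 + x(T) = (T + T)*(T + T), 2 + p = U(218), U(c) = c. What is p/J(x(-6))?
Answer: 878112/8131 ≈ 108.00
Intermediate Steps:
p = 216 (p = -2 + 218 = 216)
x(T) = -3 + 4*T**2 (x(T) = -3 + (T + T)*(T + T) = -3 + (2*T)*(2*T) = -3 + 4*T**2)
J(r) = 2*r/(r + 1/(-314 + r)) (J(r) = (2*r)/(r + 1/(-314 + r)) = 2*r/(r + 1/(-314 + r)))
p/J(x(-6)) = 216/((2*(-3 + 4*(-6)**2)*(-314 + (-3 + 4*(-6)**2))/(1 + (-3 + 4*(-6)**2)**2 - 314*(-3 + 4*(-6)**2)))) = 216/((2*(-3 + 4*36)*(-314 + (-3 + 4*36))/(1 + (-3 + 4*36)**2 - 314*(-3 + 4*36)))) = 216/((2*(-3 + 144)*(-314 + (-3 + 144))/(1 + (-3 + 144)**2 - 314*(-3 + 144)))) = 216/((2*141*(-314 + 141)/(1 + 141**2 - 314*141))) = 216/((2*141*(-173)/(1 + 19881 - 44274))) = 216/((2*141*(-173)/(-24392))) = 216/((2*141*(-1/24392)*(-173))) = 216/(24393/12196) = 216*(12196/24393) = 878112/8131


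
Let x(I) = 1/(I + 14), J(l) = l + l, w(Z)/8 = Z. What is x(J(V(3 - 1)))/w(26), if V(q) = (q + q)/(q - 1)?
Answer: 1/4576 ≈ 0.00021853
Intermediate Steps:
w(Z) = 8*Z
V(q) = 2*q/(-1 + q) (V(q) = (2*q)/(-1 + q) = 2*q/(-1 + q))
J(l) = 2*l
x(I) = 1/(14 + I)
x(J(V(3 - 1)))/w(26) = 1/((14 + 2*(2*(3 - 1)/(-1 + (3 - 1))))*((8*26))) = 1/((14 + 2*(2*2/(-1 + 2)))*208) = (1/208)/(14 + 2*(2*2/1)) = (1/208)/(14 + 2*(2*2*1)) = (1/208)/(14 + 2*4) = (1/208)/(14 + 8) = (1/208)/22 = (1/22)*(1/208) = 1/4576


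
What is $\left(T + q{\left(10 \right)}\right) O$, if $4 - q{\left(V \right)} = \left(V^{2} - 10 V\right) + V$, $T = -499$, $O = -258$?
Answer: $130290$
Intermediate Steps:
$q{\left(V \right)} = 4 - V^{2} + 9 V$ ($q{\left(V \right)} = 4 - \left(\left(V^{2} - 10 V\right) + V\right) = 4 - \left(V^{2} - 9 V\right) = 4 - V^{2} + 9 V$)
$\left(T + q{\left(10 \right)}\right) O = \left(-499 + \left(4 - 10^{2} + 9 \cdot 10\right)\right) \left(-258\right) = \left(-499 + \left(4 - 100 + 90\right)\right) \left(-258\right) = \left(-499 - 6\right) \left(-258\right) = \left(-505\right) \left(-258\right) = 130290$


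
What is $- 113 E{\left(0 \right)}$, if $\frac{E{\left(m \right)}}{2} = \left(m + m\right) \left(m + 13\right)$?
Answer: $0$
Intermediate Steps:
$E{\left(m \right)} = 4 m \left(13 + m\right)$ ($E{\left(m \right)} = 2 \left(m + m\right) \left(m + 13\right) = 2 \cdot 2 m \left(13 + m\right) = 4 m \left(13 + m\right)$)
$- 113 E{\left(0 \right)} = - 113 \cdot 4 \cdot 0 \left(13 + 0\right) = - 113 \cdot 4 \cdot 0 \cdot 13 = \left(-113\right) 0 = 0$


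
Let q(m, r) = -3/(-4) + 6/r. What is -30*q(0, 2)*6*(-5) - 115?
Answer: 3260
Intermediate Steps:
q(m, r) = 3/4 + 6/r (q(m, r) = -3*(-1/4) + 6/r = 3/4 + 6/r)
-30*q(0, 2)*6*(-5) - 115 = -30*(3/4 + 6/2)*6*(-5) - 115 = -30*(3/4 + 6*(1/2))*6*(-5) - 115 = -30*(3/4 + 3)*6*(-5) - 115 = -30*(15/4)*6*(-5) - 115 = -675*(-5) - 115 = -30*(-225/2) - 115 = 3375 - 115 = 3260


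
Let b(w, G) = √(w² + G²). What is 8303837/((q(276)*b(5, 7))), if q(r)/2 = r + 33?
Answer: 8303837*√74/45732 ≈ 1562.0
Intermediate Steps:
q(r) = 66 + 2*r (q(r) = 2*(r + 33) = 2*(33 + r) = 66 + 2*r)
b(w, G) = √(G² + w²)
8303837/((q(276)*b(5, 7))) = 8303837/(((66 + 2*276)*√(7² + 5²))) = 8303837/(((66 + 552)*√(49 + 25))) = 8303837/((618*√74)) = 8303837*(√74/45732) = 8303837*√74/45732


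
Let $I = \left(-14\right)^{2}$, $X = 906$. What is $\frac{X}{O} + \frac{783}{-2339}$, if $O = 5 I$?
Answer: $\frac{675897}{1146110} \approx 0.58973$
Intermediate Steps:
$I = 196$
$O = 980$ ($O = 5 \cdot 196 = 980$)
$\frac{X}{O} + \frac{783}{-2339} = \frac{906}{980} + \frac{783}{-2339} = 906 \cdot \frac{1}{980} + 783 \left(- \frac{1}{2339}\right) = \frac{453}{490} - \frac{783}{2339} = \frac{675897}{1146110}$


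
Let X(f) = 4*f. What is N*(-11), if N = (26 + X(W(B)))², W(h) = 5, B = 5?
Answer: -23276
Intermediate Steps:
N = 2116 (N = (26 + 4*5)² = (26 + 20)² = 46² = 2116)
N*(-11) = 2116*(-11) = -23276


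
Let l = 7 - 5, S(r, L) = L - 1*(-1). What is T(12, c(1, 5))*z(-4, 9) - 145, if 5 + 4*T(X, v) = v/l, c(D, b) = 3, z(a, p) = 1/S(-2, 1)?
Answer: -2327/16 ≈ -145.44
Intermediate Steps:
S(r, L) = 1 + L (S(r, L) = L + 1 = 1 + L)
l = 2
z(a, p) = ½ (z(a, p) = 1/(1 + 1) = 1/2 = ½)
T(X, v) = -5/4 + v/8 (T(X, v) = -5/4 + (v/2)/4 = -5/4 + v/8)
T(12, c(1, 5))*z(-4, 9) - 145 = (-5/4 + (⅛)*3)*(½) - 145 = (-5/4 + 3/8)*(½) - 145 = -7/8*½ - 145 = -7/16 - 145 = -2327/16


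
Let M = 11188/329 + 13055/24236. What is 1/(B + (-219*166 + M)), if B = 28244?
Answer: -7973644/64390805377 ≈ -0.00012383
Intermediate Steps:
M = 275447463/7973644 (M = 11188*(1/329) + 13055*(1/24236) = 11188/329 + 13055/24236 = 275447463/7973644 ≈ 34.545)
1/(B + (-219*166 + M)) = 1/(28244 + (-219*166 + 275447463/7973644)) = 1/(28244 + (-36354 + 275447463/7973644)) = 1/(28244 - 289598406513/7973644) = 1/(-64390805377/7973644) = -7973644/64390805377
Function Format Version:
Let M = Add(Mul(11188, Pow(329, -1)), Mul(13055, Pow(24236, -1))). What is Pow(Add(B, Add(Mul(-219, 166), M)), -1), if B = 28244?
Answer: Rational(-7973644, 64390805377) ≈ -0.00012383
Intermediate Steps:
M = Rational(275447463, 7973644) (M = Add(Mul(11188, Rational(1, 329)), Mul(13055, Rational(1, 24236))) = Add(Rational(11188, 329), Rational(13055, 24236)) = Rational(275447463, 7973644) ≈ 34.545)
Pow(Add(B, Add(Mul(-219, 166), M)), -1) = Pow(Add(28244, Add(Mul(-219, 166), Rational(275447463, 7973644))), -1) = Pow(Add(28244, Add(-36354, Rational(275447463, 7973644))), -1) = Pow(Add(28244, Rational(-289598406513, 7973644)), -1) = Pow(Rational(-64390805377, 7973644), -1) = Rational(-7973644, 64390805377)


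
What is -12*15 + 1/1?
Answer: -179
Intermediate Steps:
-12*15 + 1/1 = -180 + 1 = -179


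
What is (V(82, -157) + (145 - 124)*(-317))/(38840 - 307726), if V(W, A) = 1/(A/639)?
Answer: 522894/21107551 ≈ 0.024773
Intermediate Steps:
V(W, A) = 639/A (V(W, A) = 1/(A*(1/639)) = 1/(A/639) = 639/A)
(V(82, -157) + (145 - 124)*(-317))/(38840 - 307726) = (639/(-157) + (145 - 124)*(-317))/(38840 - 307726) = (639*(-1/157) + 21*(-317))/(-268886) = (-639/157 - 6657)*(-1/268886) = -1045788/157*(-1/268886) = 522894/21107551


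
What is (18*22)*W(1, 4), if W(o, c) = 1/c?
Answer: 99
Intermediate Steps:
(18*22)*W(1, 4) = (18*22)/4 = 396*(¼) = 99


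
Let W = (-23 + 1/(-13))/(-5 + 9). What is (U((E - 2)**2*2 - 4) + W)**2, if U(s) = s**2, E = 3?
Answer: 529/169 ≈ 3.1302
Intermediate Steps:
W = -75/13 (W = (-23 - 1/13)/4 = -300/13*1/4 = -75/13 ≈ -5.7692)
(U((E - 2)**2*2 - 4) + W)**2 = (((3 - 2)**2*2 - 4)**2 - 75/13)**2 = ((1**2*2 - 4)**2 - 75/13)**2 = ((1*2 - 4)**2 - 75/13)**2 = ((2 - 4)**2 - 75/13)**2 = ((-2)**2 - 75/13)**2 = (4 - 75/13)**2 = (-23/13)**2 = 529/169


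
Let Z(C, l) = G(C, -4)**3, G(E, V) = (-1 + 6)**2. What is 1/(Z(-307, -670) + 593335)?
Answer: 1/608960 ≈ 1.6421e-6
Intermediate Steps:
G(E, V) = 25 (G(E, V) = 5**2 = 25)
Z(C, l) = 15625 (Z(C, l) = 25**3 = 15625)
1/(Z(-307, -670) + 593335) = 1/(15625 + 593335) = 1/608960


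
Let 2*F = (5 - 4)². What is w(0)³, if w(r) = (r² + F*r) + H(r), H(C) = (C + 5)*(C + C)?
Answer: 0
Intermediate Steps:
H(C) = 2*C*(5 + C) (H(C) = (5 + C)*(2*C) = 2*C*(5 + C))
F = ½ (F = (5 - 4)²/2 = (½)*1² = (½)*1 = ½ ≈ 0.50000)
w(r) = r² + r/2 + 2*r*(5 + r) (w(r) = (r² + r/2) + 2*r*(5 + r) = r² + r/2 + 2*r*(5 + r))
w(0)³ = ((3/2)*0*(7 + 2*0))³ = ((3/2)*0*(7 + 0))³ = ((3/2)*0*7)³ = 0³ = 0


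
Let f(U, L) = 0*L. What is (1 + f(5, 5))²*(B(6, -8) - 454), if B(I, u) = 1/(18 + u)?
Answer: -4539/10 ≈ -453.90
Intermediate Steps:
f(U, L) = 0
(1 + f(5, 5))²*(B(6, -8) - 454) = (1 + 0)²*(1/(18 - 8) - 454) = 1²*(1/10 - 454) = 1*(⅒ - 454) = 1*(-4539/10) = -4539/10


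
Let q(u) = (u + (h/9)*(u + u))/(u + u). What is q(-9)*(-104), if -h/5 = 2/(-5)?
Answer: -676/9 ≈ -75.111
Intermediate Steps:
h = 2 (h = -10/(-5) = -10*(-1)/5 = -5*(-2/5) = 2)
q(u) = 13/18 (q(u) = (u + (2/9)*(u + u))/(u + u) = (u + (2*(1/9))*(2*u))/((2*u)) = (u + 2*(2*u)/9)*(1/(2*u)) = (u + 4*u/9)*(1/(2*u)) = (13*u/9)*(1/(2*u)) = 13/18)
q(-9)*(-104) = (13/18)*(-104) = -676/9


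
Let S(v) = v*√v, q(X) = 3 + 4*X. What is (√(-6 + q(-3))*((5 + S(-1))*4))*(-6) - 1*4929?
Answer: -4929 - √15*(24 + 120*I) ≈ -5022.0 - 464.76*I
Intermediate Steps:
S(v) = v^(3/2)
(√(-6 + q(-3))*((5 + S(-1))*4))*(-6) - 1*4929 = (√(-6 + (3 + 4*(-3)))*((5 + (-1)^(3/2))*4))*(-6) - 1*4929 = (√(-6 + (3 - 12))*((5 - I)*4))*(-6) - 4929 = (√(-6 - 9)*(20 - 4*I))*(-6) - 4929 = (√(-15)*(20 - 4*I))*(-6) - 4929 = ((I*√15)*(20 - 4*I))*(-6) - 4929 = (I*√15*(20 - 4*I))*(-6) - 4929 = -6*I*√15*(20 - 4*I) - 4929 = -4929 - 6*I*√15*(20 - 4*I)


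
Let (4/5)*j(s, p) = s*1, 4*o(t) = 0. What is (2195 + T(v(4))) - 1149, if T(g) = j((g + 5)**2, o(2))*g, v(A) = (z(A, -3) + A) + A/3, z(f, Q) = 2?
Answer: 131779/54 ≈ 2440.4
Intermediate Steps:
o(t) = 0 (o(t) = (1/4)*0 = 0)
v(A) = 2 + 4*A/3 (v(A) = (2 + A) + A/3 = 2 + 4*A/3)
j(s, p) = 5*s/4 (j(s, p) = 5*(s*1)/4 = 5*s/4)
T(g) = 5*g*(5 + g)**2/4 (T(g) = (5*(g + 5)**2/4)*g = (5*(5 + g)**2/4)*g = 5*g*(5 + g)**2/4)
(2195 + T(v(4))) - 1149 = (2195 + 5*(2 + (4/3)*4)*(5 + (2 + (4/3)*4))**2/4) - 1149 = (2195 + 5*(2 + 16/3)*(5 + (2 + 16/3))**2/4) - 1149 = (2195 + (5/4)*(22/3)*(5 + 22/3)**2) - 1149 = (2195 + (5/4)*(22/3)*(37/3)**2) - 1149 = (2195 + (5/4)*(22/3)*(1369/9)) - 1149 = (2195 + 75295/54) - 1149 = 193825/54 - 1149 = 131779/54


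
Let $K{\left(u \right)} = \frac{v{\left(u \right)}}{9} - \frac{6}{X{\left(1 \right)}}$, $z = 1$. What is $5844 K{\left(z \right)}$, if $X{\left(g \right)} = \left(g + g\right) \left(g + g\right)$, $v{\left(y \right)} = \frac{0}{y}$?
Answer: $-8766$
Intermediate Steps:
$v{\left(y \right)} = 0$
$X{\left(g \right)} = 4 g^{2}$ ($X{\left(g \right)} = 2 g 2 g = 4 g^{2}$)
$K{\left(u \right)} = - \frac{3}{2}$ ($K{\left(u \right)} = \frac{0}{9} - \frac{6}{4 \cdot 1^{2}} = 0 \cdot \frac{1}{9} - \frac{6}{4 \cdot 1} = 0 - \frac{6}{4} = 0 - \frac{3}{2} = - \frac{3}{2}$)
$5844 K{\left(z \right)} = 5844 \left(- \frac{3}{2}\right) = -8766$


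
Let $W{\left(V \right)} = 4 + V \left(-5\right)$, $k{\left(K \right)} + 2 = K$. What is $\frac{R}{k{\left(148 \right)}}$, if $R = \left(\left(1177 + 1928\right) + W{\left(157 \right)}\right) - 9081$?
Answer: $- \frac{6757}{146} \approx -46.281$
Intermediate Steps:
$k{\left(K \right)} = -2 + K$
$W{\left(V \right)} = 4 - 5 V$
$R = -6757$ ($R = \left(\left(1177 + 1928\right) + \left(4 - 785\right)\right) - 9081 = \left(3105 + \left(4 - 785\right)\right) - 9081 = \left(3105 - 781\right) - 9081 = 2324 - 9081 = -6757$)
$\frac{R}{k{\left(148 \right)}} = - \frac{6757}{-2 + 148} = - \frac{6757}{146}$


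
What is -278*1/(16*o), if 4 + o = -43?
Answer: 139/376 ≈ 0.36968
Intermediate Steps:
o = -47 (o = -4 - 43 = -47)
-278*1/(16*o) = -278/((-47*16)) = -278/(-752) = -278*(-1/752) = 139/376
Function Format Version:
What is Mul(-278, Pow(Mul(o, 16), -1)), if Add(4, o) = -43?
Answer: Rational(139, 376) ≈ 0.36968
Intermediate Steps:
o = -47 (o = Add(-4, -43) = -47)
Mul(-278, Pow(Mul(o, 16), -1)) = Mul(-278, Pow(Mul(-47, 16), -1)) = Mul(-278, Pow(-752, -1)) = Mul(-278, Rational(-1, 752)) = Rational(139, 376)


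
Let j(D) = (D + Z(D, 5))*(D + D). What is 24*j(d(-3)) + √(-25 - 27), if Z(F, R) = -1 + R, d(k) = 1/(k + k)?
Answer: -92/3 + 2*I*√13 ≈ -30.667 + 7.2111*I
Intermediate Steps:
d(k) = 1/(2*k)
j(D) = 2*D*(4 + D) (j(D) = (D + (-1 + 5))*(D + D) = (D + 4)*(2*D) = (4 + D)*(2*D) = 2*D*(4 + D))
24*j(d(-3)) + √(-25 - 27) = 24*(2*((½)/(-3))*(4 + (½)/(-3))) + √(-25 - 27) = 24*(2*((½)*(-⅓))*(4 + (½)*(-⅓))) + √(-52) = 24*(2*(-⅙)*(4 - ⅙)) + 2*I*√13 = 24*(2*(-⅙)*(23/6)) + 2*I*√13 = 24*(-23/18) + 2*I*√13 = -92/3 + 2*I*√13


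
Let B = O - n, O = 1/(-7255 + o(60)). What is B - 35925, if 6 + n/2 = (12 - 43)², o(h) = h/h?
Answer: -274455091/7254 ≈ -37835.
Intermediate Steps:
o(h) = 1
n = 1910 (n = -12 + 2*(12 - 43)² = -12 + 2*(-31)² = -12 + 2*961 = -12 + 1922 = 1910)
O = -1/7254 (O = 1/(-7255 + 1) = 1/(-7254) = -1/7254 ≈ -0.00013786)
B = -13855141/7254 (B = -1/7254 - 1*1910 = -1/7254 - 1910 = -13855141/7254 ≈ -1910.0)
B - 35925 = -13855141/7254 - 35925 = -274455091/7254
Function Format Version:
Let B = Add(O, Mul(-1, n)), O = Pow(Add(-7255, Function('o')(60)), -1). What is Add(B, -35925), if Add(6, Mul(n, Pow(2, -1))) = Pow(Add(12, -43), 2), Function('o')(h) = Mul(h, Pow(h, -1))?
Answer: Rational(-274455091, 7254) ≈ -37835.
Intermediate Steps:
Function('o')(h) = 1
n = 1910 (n = Add(-12, Mul(2, Pow(Add(12, -43), 2))) = Add(-12, Mul(2, Pow(-31, 2))) = Add(-12, Mul(2, 961)) = Add(-12, 1922) = 1910)
O = Rational(-1, 7254) (O = Pow(Add(-7255, 1), -1) = Pow(-7254, -1) = Rational(-1, 7254) ≈ -0.00013786)
B = Rational(-13855141, 7254) (B = Add(Rational(-1, 7254), Mul(-1, 1910)) = Add(Rational(-1, 7254), -1910) = Rational(-13855141, 7254) ≈ -1910.0)
Add(B, -35925) = Add(Rational(-13855141, 7254), -35925) = Rational(-274455091, 7254)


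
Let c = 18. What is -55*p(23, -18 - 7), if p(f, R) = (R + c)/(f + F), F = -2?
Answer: 55/3 ≈ 18.333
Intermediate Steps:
p(f, R) = (18 + R)/(-2 + f) (p(f, R) = (R + 18)/(f - 2) = (18 + R)/(-2 + f))
-55*p(23, -18 - 7) = -55*(18 + (-18 - 7))/(-2 + 23) = -55*(18 - 25)/21 = -55*(-7)/21 = -55*(-⅓) = 55/3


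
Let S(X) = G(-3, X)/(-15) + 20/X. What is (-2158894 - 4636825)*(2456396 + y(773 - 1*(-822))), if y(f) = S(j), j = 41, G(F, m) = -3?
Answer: -3422061236784799/205 ≈ -1.6693e+13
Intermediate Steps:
S(X) = ⅕ + 20/X (S(X) = -3/(-15) + 20/X = -3*(-1/15) + 20/X = ⅕ + 20/X)
y(f) = 141/205 (y(f) = (⅕)*(100 + 41)/41 = (⅕)*(1/41)*141 = 141/205)
(-2158894 - 4636825)*(2456396 + y(773 - 1*(-822))) = (-2158894 - 4636825)*(2456396 + 141/205) = -6795719*503561321/205 = -3422061236784799/205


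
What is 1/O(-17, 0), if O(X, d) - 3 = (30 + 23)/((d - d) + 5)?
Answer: 5/68 ≈ 0.073529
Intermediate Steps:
O(X, d) = 68/5 (O(X, d) = 3 + (30 + 23)/((d - d) + 5) = 3 + 53/(0 + 5) = 3 + 53/5 = 68/5)
1/O(-17, 0) = 1/(68/5) = 5/68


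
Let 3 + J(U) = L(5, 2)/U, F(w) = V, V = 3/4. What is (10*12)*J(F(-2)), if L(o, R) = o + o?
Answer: 1240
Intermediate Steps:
L(o, R) = 2*o
V = ¾ (V = 3*(¼) = ¾ ≈ 0.75000)
F(w) = ¾
J(U) = -3 + 10/U (J(U) = -3 + (2*5)/U = -3 + 10/U)
(10*12)*J(F(-2)) = (10*12)*(-3 + 10/(¾)) = 120*(-3 + 10*(4/3)) = 120*(-3 + 40/3) = 120*(31/3) = 1240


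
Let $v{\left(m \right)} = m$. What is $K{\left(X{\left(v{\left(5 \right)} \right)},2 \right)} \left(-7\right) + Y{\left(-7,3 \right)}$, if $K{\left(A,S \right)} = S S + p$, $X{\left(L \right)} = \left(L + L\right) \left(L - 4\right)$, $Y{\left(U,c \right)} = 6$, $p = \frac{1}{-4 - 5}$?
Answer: $- \frac{191}{9} \approx -21.222$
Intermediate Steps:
$p = - \frac{1}{9}$ ($p = \frac{1}{-9} = - \frac{1}{9} \approx -0.11111$)
$X{\left(L \right)} = 2 L \left(-4 + L\right)$
$K{\left(A,S \right)} = - \frac{1}{9} + S^{2}$ ($K{\left(A,S \right)} = S S - \frac{1}{9} = S^{2} - \frac{1}{9} = - \frac{1}{9} + S^{2}$)
$K{\left(X{\left(v{\left(5 \right)} \right)},2 \right)} \left(-7\right) + Y{\left(-7,3 \right)} = \left(- \frac{1}{9} + 2^{2}\right) \left(-7\right) + 6 = \left(- \frac{1}{9} + 4\right) \left(-7\right) + 6 = \frac{35}{9} \left(-7\right) + 6 = - \frac{245}{9} + 6 = - \frac{191}{9}$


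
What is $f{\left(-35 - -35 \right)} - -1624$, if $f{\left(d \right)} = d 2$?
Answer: $1624$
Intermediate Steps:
$f{\left(d \right)} = 2 d$
$f{\left(-35 - -35 \right)} - -1624 = 2 \left(-35 - -35\right) - -1624 = 2 \left(-35 + 35\right) + 1624 = 2 \cdot 0 + 1624 = 0 + 1624 = 1624$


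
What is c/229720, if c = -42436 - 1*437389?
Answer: -95965/45944 ≈ -2.0887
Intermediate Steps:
c = -479825 (c = -42436 - 437389 = -479825)
c/229720 = -479825/229720 = -479825*1/229720 = -95965/45944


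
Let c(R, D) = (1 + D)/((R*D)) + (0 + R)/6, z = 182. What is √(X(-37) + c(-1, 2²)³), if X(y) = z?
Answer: √928749/72 ≈ 13.385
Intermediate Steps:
X(y) = 182
c(R, D) = R/6 + (1 + D)/(D*R) (c(R, D) = (1 + D)/((D*R)) + R*(⅙) = (1 + D)*(1/(D*R)) + R/6 = (1 + D)/(D*R) + R/6 = R/6 + (1 + D)/(D*R))
√(X(-37) + c(-1, 2²)³) = √(182 + (1/(-1) + (⅙)*(-1) + 1/(2²*(-1)))³) = √(182 + (-1 - ⅙ - 1/4)³) = √(182 + (-1 - ⅙ + (¼)*(-1))³) = √(182 + (-1 - ⅙ - ¼)³) = √(182 + (-17/12)³) = √(182 - 4913/1728) = √(309583/1728) = √928749/72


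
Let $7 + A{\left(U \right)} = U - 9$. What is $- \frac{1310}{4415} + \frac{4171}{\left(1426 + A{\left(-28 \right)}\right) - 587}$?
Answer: $\frac{3474703}{701985} \approx 4.9498$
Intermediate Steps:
$A{\left(U \right)} = -16 + U$ ($A{\left(U \right)} = -7 + \left(U - 9\right) = -7 + \left(-9 + U\right) = -16 + U$)
$- \frac{1310}{4415} + \frac{4171}{\left(1426 + A{\left(-28 \right)}\right) - 587} = - \frac{1310}{4415} + \frac{4171}{\left(1426 - 44\right) - 587} = \left(-1310\right) \frac{1}{4415} + \frac{4171}{\left(1426 - 44\right) - 587} = - \frac{262}{883} + \frac{4171}{1382 - 587} = - \frac{262}{883} + \frac{4171}{795} = \frac{3474703}{701985}$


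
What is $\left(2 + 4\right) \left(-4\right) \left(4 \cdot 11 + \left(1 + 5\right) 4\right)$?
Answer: $-1632$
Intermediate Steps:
$\left(2 + 4\right) \left(-4\right) \left(4 \cdot 11 + \left(1 + 5\right) 4\right) = 6 \left(-4\right) \left(44 + 6 \cdot 4\right) = - 24 \left(44 + 24\right) = \left(-24\right) 68 = -1632$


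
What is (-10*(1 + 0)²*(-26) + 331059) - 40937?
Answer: 290382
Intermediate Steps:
(-10*(1 + 0)²*(-26) + 331059) - 40937 = (-10*1²*(-26) + 331059) - 40937 = (-10*1*(-26) + 331059) - 40937 = (-10*(-26) + 331059) - 40937 = (260 + 331059) - 40937 = 331319 - 40937 = 290382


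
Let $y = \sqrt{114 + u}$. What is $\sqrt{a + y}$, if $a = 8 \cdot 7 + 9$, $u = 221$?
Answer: $\sqrt{65 + \sqrt{335}} \approx 9.127$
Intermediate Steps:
$a = 65$ ($a = 56 + 9 = 65$)
$y = \sqrt{335}$ ($y = \sqrt{114 + 221} = \sqrt{335} \approx 18.303$)
$\sqrt{a + y} = \sqrt{65 + \sqrt{335}}$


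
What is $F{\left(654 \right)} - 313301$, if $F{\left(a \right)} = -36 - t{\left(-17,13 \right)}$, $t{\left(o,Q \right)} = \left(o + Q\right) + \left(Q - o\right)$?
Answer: $-313363$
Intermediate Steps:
$t{\left(o,Q \right)} = 2 Q$ ($t{\left(o,Q \right)} = \left(Q + o\right) + \left(Q - o\right) = 2 Q$)
$F{\left(a \right)} = -62$ ($F{\left(a \right)} = -36 - 2 \cdot 13 = -36 - 26 = -62$)
$F{\left(654 \right)} - 313301 = -62 - 313301 = -313363$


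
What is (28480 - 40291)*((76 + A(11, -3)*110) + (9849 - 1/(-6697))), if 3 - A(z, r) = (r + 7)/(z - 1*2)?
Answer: -2421857140528/20091 ≈ -1.2054e+8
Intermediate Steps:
A(z, r) = 3 - (7 + r)/(-2 + z) (A(z, r) = 3 - (r + 7)/(z - 1*2) = 3 - (7 + r)/(z - 2) = 3 - (7 + r)/(-2 + z))
(28480 - 40291)*((76 + A(11, -3)*110) + (9849 - 1/(-6697))) = (28480 - 40291)*((76 + ((-13 - 1*(-3) + 3*11)/(-2 + 11))*110) + (9849 - 1/(-6697))) = -11811*((76 + ((-13 + 3 + 33)/9)*110) + (9849 - 1*(-1/6697))) = -11811*((76 + ((1/9)*23)*110) + (9849 + 1/6697)) = -11811*((76 + (23/9)*110) + 65958754/6697) = -11811*((76 + 2530/9) + 65958754/6697) = -11811*(3214/9 + 65958754/6697) = -11811*615152944/60273 = -2421857140528/20091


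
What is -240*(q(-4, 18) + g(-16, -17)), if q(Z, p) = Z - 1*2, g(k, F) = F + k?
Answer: 9360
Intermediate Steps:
q(Z, p) = -2 + Z (q(Z, p) = Z - 2 = -2 + Z)
-240*(q(-4, 18) + g(-16, -17)) = -240*((-2 - 4) + (-17 - 16)) = -240*(-6 - 33) = -240*(-39) = 9360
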